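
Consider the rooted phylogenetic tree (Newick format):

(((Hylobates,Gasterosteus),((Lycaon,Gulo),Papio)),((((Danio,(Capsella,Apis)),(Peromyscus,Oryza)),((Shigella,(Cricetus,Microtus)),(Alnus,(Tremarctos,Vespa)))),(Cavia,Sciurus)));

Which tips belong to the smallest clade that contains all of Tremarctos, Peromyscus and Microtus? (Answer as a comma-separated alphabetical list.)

Alnus, Apis, Capsella, Cricetus, Danio, Microtus, Oryza, Peromyscus, Shigella, Tremarctos, Vespa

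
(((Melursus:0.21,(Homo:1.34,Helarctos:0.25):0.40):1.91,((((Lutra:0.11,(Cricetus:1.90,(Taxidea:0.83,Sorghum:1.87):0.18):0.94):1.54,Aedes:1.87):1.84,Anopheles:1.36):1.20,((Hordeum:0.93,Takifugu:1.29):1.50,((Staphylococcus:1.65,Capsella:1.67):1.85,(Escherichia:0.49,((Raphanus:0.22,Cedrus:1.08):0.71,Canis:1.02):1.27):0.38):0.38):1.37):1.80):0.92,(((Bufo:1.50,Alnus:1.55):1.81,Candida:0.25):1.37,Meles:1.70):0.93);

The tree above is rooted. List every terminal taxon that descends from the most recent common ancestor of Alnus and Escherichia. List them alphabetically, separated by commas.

Aedes, Alnus, Anopheles, Bufo, Candida, Canis, Capsella, Cedrus, Cricetus, Escherichia, Helarctos, Homo, Hordeum, Lutra, Meles, Melursus, Raphanus, Sorghum, Staphylococcus, Takifugu, Taxidea

Tracing Alnus: it sits inside (Bufo,Alnus).
Tracing Escherichia: it sits inside (Escherichia,((Raphanus,Cedrus),Canis)).
The smallest clade enclosing both is the whole tree (their MRCA is the root), so the answer is all 21 tips in alphabetical order.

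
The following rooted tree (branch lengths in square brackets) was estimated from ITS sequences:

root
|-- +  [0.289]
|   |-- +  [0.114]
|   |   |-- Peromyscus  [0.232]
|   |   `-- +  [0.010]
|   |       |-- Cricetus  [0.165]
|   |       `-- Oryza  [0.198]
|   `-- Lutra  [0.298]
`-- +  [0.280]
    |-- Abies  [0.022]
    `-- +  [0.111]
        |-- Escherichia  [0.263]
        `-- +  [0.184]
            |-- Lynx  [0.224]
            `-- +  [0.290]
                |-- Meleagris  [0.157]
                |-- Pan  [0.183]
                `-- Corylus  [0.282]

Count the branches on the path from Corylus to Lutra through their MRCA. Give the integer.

7

The MRCA of Corylus and Lutra is the root of the tree.
From Corylus up to that node: 5 branches. From Lutra up to the same node: 2 branches. Total: 5 + 2 = 7.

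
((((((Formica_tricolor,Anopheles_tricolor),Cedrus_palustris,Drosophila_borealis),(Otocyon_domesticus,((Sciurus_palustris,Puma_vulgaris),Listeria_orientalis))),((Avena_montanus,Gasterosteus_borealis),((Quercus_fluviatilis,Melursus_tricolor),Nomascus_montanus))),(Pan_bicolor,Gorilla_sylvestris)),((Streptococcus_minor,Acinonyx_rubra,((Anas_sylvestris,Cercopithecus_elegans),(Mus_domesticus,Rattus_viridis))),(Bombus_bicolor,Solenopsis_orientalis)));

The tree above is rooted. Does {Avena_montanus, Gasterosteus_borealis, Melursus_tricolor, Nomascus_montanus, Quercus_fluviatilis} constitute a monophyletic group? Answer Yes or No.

Yes

The most recent common ancestor of these taxa subtends ((Avena_montanus,Gasterosteus_borealis),((Quercus_fluviatilis,Melursus_tricolor),Nomascus_montanus)).
That clade has exactly 5 tips — every listed taxon and nothing else — so the group is monophyletic.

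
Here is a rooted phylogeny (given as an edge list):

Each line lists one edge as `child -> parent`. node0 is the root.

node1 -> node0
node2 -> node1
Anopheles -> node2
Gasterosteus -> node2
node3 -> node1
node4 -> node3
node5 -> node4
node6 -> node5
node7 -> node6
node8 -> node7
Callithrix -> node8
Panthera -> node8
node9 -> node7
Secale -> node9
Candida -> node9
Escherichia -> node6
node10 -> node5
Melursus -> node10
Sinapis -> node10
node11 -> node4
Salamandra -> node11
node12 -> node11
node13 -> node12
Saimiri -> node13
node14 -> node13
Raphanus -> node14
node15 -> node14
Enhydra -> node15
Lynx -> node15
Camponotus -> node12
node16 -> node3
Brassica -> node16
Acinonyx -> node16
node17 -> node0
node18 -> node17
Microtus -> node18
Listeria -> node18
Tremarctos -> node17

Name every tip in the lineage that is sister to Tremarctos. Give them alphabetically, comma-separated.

Tremarctos attaches to the tree at the node subtending ((Microtus,Listeria),Tremarctos).
The other lineage descending from that same node — the sister group — is (Microtus,Listeria); its 2 tips in alphabetical order are the answer.

Listeria, Microtus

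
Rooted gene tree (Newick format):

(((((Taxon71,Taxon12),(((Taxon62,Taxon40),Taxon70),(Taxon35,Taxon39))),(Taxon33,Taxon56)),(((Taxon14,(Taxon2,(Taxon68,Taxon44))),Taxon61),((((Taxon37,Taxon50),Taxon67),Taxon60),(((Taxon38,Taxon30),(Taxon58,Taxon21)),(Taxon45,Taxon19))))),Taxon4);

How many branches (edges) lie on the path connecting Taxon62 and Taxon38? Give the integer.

12

The MRCA of Taxon62 and Taxon38 is the node subtending ((((Taxon71,Taxon12),(((Taxon62,Taxon40),Taxon70),(Taxon35,Taxon39))),(Taxon33,Taxon56)),(((Taxon14,(Taxon2,(Taxon68,Taxon44))),Taxon61),((((Taxon37,Taxon50),Taxon67),Taxon60),(((Taxon38,Taxon30),(Taxon58,Taxon21)),(Taxon45,Taxon19))))).
From Taxon62 up to that node: 6 branches. From Taxon38 up to the same node: 6 branches. Total: 6 + 6 = 12.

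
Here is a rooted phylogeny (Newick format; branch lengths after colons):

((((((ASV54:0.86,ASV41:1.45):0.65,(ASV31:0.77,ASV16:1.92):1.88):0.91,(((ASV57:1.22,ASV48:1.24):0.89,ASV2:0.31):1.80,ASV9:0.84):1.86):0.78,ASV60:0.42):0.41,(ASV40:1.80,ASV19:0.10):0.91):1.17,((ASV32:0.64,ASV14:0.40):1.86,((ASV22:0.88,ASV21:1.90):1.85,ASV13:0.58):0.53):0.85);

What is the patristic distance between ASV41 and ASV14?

8.48

The path runs ASV41 → … → MRCA → … → ASV14; the MRCA is the root of the tree.
Branch lengths along that path: 1.45 + 0.65 + 0.91 + 0.78 + 0.41 + 1.17 + 0.85 + 1.86 + 0.40 = 8.48.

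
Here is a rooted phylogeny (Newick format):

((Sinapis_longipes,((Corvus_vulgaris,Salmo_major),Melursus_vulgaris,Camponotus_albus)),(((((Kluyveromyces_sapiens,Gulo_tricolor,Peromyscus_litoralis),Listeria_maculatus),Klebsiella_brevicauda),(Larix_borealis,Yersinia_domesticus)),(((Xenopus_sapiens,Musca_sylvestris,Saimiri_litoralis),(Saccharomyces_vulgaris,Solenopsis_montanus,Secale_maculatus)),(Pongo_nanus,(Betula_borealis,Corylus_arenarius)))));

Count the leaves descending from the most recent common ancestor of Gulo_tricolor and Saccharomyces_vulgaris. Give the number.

16

The MRCA of Gulo_tricolor and Saccharomyces_vulgaris is the node subtending (((((Kluyveromyces_sapiens,Gulo_tricolor,Peromyscus_litoralis),Listeria_maculatus),Klebsiella_brevicauda),(Larix_borealis,Yersinia_domesticus)),(((Xenopus_sapiens,Musca_sylvestris,Saimiri_litoralis),(Saccharomyces_vulgaris,Solenopsis_montanus,Secale_maculatus)),(Pongo_nanus,(Betula_borealis,Corylus_arenarius)))).
That clade contains 16 terminal taxa: Betula_borealis, Corylus_arenarius, Gulo_tricolor, Klebsiella_brevicauda, Kluyveromyces_sapiens, Larix_borealis, Listeria_maculatus, Musca_sylvestris, Peromyscus_litoralis, Pongo_nanus, Saccharomyces_vulgaris, Saimiri_litoralis, Secale_maculatus, Solenopsis_montanus, Xenopus_sapiens, Yersinia_domesticus.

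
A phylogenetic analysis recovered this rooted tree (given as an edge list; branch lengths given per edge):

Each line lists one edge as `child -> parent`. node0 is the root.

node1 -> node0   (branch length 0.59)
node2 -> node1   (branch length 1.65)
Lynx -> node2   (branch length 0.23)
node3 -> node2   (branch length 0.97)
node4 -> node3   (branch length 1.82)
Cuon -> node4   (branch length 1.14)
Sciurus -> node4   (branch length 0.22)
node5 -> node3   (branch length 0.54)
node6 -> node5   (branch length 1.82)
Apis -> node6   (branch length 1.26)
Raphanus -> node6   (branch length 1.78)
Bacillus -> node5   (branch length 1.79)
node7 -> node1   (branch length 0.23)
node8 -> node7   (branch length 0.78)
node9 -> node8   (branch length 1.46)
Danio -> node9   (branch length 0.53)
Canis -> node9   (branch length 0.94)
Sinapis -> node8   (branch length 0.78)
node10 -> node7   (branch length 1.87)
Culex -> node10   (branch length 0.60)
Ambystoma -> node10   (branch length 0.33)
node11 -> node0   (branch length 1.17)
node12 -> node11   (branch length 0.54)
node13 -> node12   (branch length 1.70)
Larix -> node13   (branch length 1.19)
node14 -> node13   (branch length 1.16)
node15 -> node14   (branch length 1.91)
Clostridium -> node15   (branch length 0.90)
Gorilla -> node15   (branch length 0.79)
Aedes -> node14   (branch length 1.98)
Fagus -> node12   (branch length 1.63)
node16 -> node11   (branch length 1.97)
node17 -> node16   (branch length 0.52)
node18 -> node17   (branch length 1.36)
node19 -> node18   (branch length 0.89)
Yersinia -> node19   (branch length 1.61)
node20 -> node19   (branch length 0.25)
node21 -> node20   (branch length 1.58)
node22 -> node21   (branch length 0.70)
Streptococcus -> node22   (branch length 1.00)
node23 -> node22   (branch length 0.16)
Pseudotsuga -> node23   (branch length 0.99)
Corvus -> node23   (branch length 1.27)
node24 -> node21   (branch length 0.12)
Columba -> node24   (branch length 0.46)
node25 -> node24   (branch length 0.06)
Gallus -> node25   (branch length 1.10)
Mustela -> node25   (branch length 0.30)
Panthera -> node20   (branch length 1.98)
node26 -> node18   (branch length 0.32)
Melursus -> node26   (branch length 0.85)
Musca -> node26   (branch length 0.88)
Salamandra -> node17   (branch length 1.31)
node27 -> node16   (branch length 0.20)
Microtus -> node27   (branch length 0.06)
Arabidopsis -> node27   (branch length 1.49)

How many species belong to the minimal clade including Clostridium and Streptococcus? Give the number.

The MRCA of Clostridium and Streptococcus is the node subtending (((Larix,((Clostridium,Gorilla),Aedes)),Fagus),((((Yersinia,(((Streptococcus,(Pseudotsuga,Corvus)),(Columba,(Gallus,Mustela))),Panthera)),(Melursus,Musca)),Salamandra),(Microtus,Arabidopsis))).
That clade contains 18 terminal taxa: Aedes, Arabidopsis, Clostridium, Columba, Corvus, Fagus, Gallus, Gorilla, Larix, Melursus, Microtus, Musca, Mustela, Panthera, Pseudotsuga, Salamandra, Streptococcus, Yersinia.

18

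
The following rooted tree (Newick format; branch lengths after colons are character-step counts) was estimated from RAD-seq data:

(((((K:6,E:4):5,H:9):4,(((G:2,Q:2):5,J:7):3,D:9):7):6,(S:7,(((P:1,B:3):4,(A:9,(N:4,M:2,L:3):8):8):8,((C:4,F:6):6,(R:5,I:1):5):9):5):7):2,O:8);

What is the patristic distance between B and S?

27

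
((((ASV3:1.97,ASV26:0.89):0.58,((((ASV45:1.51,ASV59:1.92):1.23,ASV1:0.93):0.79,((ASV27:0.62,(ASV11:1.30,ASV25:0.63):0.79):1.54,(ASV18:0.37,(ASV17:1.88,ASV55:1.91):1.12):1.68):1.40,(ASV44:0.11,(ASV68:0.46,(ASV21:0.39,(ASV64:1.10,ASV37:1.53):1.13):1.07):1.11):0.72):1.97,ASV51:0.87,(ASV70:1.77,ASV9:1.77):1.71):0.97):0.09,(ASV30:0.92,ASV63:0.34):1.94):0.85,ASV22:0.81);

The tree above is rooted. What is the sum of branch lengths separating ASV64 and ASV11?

The path runs ASV64 → … → MRCA → … → ASV11; the MRCA is the node subtending (((ASV45,ASV59),ASV1),((ASV27,(ASV11,ASV25)),(ASV18,(ASV17,ASV55))),(ASV44,(ASV68,(ASV21,(ASV64,ASV37))))).
Branch lengths along that path: 1.10 + 1.13 + 1.07 + 1.11 + 0.72 + 1.40 + 1.54 + 0.79 + 1.30 = 10.16.

10.16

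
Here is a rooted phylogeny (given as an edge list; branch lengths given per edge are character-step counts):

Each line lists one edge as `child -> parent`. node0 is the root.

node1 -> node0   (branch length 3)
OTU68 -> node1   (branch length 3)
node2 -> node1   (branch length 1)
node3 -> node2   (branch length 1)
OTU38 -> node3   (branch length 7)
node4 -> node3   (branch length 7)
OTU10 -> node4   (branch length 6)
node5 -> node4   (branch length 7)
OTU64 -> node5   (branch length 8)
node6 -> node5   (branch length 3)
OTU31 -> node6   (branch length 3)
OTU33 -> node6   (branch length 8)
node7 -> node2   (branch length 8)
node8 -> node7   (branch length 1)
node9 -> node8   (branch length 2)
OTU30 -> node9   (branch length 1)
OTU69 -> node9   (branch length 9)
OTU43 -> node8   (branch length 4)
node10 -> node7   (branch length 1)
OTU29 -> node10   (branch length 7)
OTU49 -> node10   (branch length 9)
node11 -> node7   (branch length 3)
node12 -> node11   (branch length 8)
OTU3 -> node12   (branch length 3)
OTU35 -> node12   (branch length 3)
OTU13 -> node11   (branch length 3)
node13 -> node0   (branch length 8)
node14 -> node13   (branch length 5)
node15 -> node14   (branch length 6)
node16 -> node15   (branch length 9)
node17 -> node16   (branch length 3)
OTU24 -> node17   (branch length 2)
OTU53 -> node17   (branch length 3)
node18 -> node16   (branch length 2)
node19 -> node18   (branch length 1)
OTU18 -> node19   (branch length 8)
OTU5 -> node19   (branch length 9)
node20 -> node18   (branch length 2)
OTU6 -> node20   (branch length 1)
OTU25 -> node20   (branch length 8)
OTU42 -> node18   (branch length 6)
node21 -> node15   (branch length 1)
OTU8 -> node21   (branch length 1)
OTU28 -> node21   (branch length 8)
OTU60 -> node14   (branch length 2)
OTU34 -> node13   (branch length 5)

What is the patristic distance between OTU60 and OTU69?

39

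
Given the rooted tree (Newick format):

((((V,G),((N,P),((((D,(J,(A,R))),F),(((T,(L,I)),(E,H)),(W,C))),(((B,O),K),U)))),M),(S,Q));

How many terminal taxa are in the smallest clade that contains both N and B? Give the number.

18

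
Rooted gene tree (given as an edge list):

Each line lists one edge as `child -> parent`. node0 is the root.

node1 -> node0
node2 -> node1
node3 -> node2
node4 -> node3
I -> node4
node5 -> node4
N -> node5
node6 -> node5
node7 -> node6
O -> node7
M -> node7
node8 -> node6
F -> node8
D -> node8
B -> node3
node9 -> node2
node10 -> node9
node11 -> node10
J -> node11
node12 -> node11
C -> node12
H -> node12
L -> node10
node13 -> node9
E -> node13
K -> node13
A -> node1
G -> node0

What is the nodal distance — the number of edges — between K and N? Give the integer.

7

The MRCA of K and N is the node subtending (((I,(N,((O,M),(F,D)))),B),(((J,(C,H)),L),(E,K))).
From K up to that node: 3 branches. From N up to the same node: 4 branches. Total: 3 + 4 = 7.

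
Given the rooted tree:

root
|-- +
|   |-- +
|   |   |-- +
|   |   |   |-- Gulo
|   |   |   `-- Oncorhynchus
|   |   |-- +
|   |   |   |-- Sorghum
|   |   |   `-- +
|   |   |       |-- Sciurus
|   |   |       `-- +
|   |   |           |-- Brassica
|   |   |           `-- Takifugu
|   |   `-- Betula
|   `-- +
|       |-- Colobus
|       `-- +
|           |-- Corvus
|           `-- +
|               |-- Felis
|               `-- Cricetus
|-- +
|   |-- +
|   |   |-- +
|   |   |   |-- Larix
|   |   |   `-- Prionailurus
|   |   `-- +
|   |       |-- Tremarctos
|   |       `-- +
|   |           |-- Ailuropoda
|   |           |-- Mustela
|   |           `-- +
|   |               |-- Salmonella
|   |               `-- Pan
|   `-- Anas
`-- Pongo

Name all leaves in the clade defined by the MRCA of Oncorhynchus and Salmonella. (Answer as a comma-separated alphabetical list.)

Tracing Oncorhynchus: it sits inside (Gulo,Oncorhynchus).
Tracing Salmonella: it sits inside (Salmonella,Pan).
The smallest clade enclosing both is the whole tree (their MRCA is the root), so the answer is all 20 tips in alphabetical order.

Ailuropoda, Anas, Betula, Brassica, Colobus, Corvus, Cricetus, Felis, Gulo, Larix, Mustela, Oncorhynchus, Pan, Pongo, Prionailurus, Salmonella, Sciurus, Sorghum, Takifugu, Tremarctos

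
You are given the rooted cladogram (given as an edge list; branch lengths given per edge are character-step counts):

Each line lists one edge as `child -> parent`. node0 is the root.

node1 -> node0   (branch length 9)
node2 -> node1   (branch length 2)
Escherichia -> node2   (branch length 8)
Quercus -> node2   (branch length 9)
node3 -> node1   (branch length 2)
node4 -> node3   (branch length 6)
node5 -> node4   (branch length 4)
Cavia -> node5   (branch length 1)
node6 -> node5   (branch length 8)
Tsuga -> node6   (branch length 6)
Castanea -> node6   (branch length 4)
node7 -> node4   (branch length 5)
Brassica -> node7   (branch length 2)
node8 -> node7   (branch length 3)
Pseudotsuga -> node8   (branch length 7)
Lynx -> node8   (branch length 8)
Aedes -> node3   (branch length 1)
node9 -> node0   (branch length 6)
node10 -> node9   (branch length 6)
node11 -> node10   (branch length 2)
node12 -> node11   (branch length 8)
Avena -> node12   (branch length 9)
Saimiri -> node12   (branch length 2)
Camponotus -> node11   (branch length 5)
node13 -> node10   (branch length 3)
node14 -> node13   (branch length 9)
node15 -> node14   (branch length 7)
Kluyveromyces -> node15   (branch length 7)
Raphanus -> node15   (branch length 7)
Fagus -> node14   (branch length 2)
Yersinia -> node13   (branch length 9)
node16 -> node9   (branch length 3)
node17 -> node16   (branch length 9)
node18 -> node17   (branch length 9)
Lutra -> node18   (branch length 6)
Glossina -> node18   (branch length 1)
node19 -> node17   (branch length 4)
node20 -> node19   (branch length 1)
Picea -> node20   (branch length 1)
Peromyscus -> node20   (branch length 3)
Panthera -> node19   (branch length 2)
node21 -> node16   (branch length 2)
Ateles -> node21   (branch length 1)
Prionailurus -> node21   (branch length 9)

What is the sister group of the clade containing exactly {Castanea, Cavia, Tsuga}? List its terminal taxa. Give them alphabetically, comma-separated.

The clade containing exactly {Castanea, Cavia, Tsuga} attaches to the tree at the node subtending ((Cavia,(Tsuga,Castanea)),(Brassica,(Pseudotsuga,Lynx))).
The other lineage descending from that same node — the sister group — is (Brassica,(Pseudotsuga,Lynx)); its 3 tips in alphabetical order are the answer.

Brassica, Lynx, Pseudotsuga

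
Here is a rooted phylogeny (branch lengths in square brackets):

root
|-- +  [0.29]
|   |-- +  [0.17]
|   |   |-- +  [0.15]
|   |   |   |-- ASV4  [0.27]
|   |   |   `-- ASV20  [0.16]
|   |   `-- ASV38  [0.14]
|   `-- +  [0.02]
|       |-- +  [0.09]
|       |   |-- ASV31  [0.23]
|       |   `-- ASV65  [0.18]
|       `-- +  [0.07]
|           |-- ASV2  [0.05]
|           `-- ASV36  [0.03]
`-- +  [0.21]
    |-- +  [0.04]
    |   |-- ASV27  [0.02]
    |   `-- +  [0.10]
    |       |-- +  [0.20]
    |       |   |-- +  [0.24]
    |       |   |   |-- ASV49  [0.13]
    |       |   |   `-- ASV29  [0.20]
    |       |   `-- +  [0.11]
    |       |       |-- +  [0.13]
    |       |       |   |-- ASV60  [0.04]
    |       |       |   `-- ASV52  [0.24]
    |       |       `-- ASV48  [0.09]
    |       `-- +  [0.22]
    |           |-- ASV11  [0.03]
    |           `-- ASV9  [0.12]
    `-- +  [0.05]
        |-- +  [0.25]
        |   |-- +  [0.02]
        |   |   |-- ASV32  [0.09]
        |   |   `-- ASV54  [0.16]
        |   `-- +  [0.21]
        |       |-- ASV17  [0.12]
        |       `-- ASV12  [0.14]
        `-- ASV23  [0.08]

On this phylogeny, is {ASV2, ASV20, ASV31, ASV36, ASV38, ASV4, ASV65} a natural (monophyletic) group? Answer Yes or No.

The most recent common ancestor of these taxa subtends (((ASV4,ASV20),ASV38),((ASV31,ASV65),(ASV2,ASV36))).
That clade has exactly 7 tips — every listed taxon and nothing else — so the group is monophyletic.

Yes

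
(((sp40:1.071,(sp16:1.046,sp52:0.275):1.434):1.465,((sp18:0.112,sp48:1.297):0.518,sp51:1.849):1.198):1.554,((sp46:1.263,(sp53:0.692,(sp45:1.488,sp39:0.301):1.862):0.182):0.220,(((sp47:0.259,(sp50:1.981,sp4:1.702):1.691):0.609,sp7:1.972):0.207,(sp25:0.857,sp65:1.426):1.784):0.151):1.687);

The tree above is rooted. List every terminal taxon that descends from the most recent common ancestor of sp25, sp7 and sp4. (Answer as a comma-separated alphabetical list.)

Tracing sp25: it sits inside (sp25,sp65).
Tracing sp7: it sits inside ((sp47,(sp50,sp4)),sp7).
Tracing sp4: it sits inside (sp50,sp4).
The smallest clade enclosing all 3 is (((sp47,(sp50,sp4)),sp7),(sp25,sp65)); the answer is its 6 terminal taxa in alphabetical order.

sp25, sp4, sp47, sp50, sp65, sp7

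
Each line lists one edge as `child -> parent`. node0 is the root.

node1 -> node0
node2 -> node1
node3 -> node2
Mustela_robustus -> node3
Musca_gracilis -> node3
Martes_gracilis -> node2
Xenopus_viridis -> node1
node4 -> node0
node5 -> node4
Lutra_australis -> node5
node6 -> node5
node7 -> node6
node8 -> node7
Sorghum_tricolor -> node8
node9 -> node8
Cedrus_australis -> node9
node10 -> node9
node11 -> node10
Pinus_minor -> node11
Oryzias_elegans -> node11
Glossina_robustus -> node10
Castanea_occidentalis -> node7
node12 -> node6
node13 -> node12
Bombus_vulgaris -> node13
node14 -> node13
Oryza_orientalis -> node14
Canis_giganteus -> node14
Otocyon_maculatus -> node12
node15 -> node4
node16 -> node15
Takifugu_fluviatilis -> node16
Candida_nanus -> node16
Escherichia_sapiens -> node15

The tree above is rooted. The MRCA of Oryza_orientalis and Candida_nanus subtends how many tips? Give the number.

14

The MRCA of Oryza_orientalis and Candida_nanus is the node subtending ((Lutra_australis,(((Sorghum_tricolor,(Cedrus_australis,((Pinus_minor,Oryzias_elegans),Glossina_robustus))),Castanea_occidentalis),((Bombus_vulgaris,(Oryza_orientalis,Canis_giganteus)),Otocyon_maculatus))),((Takifugu_fluviatilis,Candida_nanus),Escherichia_sapiens)).
That clade contains 14 terminal taxa: Bombus_vulgaris, Candida_nanus, Canis_giganteus, Castanea_occidentalis, Cedrus_australis, Escherichia_sapiens, Glossina_robustus, Lutra_australis, Oryza_orientalis, Oryzias_elegans, Otocyon_maculatus, Pinus_minor, Sorghum_tricolor, Takifugu_fluviatilis.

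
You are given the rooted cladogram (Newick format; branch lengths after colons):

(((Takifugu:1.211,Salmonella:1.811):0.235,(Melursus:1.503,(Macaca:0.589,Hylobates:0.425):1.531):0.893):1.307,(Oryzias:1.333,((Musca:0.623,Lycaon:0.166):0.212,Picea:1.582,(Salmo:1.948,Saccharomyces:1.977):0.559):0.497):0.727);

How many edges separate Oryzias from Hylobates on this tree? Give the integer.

The MRCA of Oryzias and Hylobates is the root of the tree.
From Oryzias up to that node: 2 branches. From Hylobates up to the same node: 4 branches. Total: 2 + 4 = 6.

6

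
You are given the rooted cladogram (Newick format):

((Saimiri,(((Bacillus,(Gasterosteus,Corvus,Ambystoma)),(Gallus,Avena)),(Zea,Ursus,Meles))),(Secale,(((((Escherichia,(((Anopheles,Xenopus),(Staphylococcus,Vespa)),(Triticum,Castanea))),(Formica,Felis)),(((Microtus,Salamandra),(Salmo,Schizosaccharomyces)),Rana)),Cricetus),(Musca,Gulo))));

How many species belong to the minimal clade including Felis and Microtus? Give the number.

14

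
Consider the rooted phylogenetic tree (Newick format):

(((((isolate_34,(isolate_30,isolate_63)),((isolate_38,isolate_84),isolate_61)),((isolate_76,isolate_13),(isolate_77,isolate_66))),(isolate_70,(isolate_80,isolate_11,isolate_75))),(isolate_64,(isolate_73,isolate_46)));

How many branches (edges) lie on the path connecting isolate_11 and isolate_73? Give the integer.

7

The MRCA of isolate_11 and isolate_73 is the root of the tree.
From isolate_11 up to that node: 4 branches. From isolate_73 up to the same node: 3 branches. Total: 4 + 3 = 7.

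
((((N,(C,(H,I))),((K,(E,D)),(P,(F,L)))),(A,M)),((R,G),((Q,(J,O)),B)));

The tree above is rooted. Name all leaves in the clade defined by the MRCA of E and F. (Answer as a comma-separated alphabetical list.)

Tracing E: it sits inside (E,D).
Tracing F: it sits inside (F,L).
The smallest clade enclosing both is ((K,(E,D)),(P,(F,L))); the answer is its 6 terminal taxa in alphabetical order.

D, E, F, K, L, P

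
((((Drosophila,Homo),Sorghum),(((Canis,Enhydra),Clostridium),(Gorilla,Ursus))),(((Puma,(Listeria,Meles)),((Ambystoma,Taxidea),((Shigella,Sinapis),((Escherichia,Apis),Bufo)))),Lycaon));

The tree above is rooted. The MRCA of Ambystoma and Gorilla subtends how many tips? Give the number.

The MRCA of Ambystoma and Gorilla is the root, so the clade is the entire tree.
That clade contains 19 terminal taxa: Ambystoma, Apis, Bufo, Canis, Clostridium, Drosophila, Enhydra, Escherichia, Gorilla, Homo, Listeria, Lycaon, Meles, Puma, Shigella, Sinapis, Sorghum, Taxidea, Ursus.

19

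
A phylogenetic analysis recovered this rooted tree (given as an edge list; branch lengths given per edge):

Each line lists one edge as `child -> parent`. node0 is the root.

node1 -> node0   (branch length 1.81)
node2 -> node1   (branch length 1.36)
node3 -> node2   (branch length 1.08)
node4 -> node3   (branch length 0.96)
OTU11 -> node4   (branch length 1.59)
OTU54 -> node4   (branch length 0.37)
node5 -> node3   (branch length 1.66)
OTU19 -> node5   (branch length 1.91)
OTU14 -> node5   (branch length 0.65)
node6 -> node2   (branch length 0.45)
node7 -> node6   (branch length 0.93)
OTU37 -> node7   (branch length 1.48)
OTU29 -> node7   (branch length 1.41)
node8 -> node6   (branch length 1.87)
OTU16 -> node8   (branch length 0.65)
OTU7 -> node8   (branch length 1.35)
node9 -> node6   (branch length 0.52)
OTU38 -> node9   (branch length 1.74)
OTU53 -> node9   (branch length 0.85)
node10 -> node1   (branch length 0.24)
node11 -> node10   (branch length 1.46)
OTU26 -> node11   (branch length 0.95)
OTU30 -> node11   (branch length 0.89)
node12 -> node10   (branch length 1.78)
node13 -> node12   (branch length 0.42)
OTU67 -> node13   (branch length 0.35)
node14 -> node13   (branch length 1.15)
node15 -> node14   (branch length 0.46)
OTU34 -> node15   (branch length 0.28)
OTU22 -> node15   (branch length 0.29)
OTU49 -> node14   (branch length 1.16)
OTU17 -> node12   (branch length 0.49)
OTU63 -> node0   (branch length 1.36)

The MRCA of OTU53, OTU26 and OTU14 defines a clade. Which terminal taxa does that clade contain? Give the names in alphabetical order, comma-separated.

OTU11, OTU14, OTU16, OTU17, OTU19, OTU22, OTU26, OTU29, OTU30, OTU34, OTU37, OTU38, OTU49, OTU53, OTU54, OTU67, OTU7

Tracing OTU53: it sits inside (OTU38,OTU53).
Tracing OTU26: it sits inside (OTU26,OTU30).
Tracing OTU14: it sits inside (OTU19,OTU14).
The smallest clade enclosing all 3 is ((((OTU11,OTU54),(OTU19,OTU14)),((OTU37,OTU29),(OTU16,OTU7),(OTU38,OTU53))),((OTU26,OTU30),((OTU67,((OTU34,OTU22),OTU49)),OTU17))); the answer is its 17 terminal taxa in alphabetical order.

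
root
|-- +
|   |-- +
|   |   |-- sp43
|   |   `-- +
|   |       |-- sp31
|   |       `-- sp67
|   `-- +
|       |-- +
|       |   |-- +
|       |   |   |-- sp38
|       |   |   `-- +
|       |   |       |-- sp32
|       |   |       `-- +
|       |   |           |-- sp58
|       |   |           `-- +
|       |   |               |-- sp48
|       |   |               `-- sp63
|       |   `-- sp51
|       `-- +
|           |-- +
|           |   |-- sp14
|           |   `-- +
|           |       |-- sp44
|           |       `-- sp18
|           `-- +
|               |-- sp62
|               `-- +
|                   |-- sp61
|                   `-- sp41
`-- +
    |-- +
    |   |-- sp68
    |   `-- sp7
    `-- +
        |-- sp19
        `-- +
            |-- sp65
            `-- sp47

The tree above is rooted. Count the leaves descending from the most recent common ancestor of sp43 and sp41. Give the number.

The MRCA of sp43 and sp41 is the node subtending ((sp43,(sp31,sp67)),(((sp38,(sp32,(sp58,(sp48,sp63)))),sp51),((sp14,(sp44,sp18)),(sp62,(sp61,sp41))))).
That clade contains 15 terminal taxa: sp14, sp18, sp31, sp32, sp38, sp41, sp43, sp44, sp48, sp51, sp58, sp61, sp62, sp63, sp67.

15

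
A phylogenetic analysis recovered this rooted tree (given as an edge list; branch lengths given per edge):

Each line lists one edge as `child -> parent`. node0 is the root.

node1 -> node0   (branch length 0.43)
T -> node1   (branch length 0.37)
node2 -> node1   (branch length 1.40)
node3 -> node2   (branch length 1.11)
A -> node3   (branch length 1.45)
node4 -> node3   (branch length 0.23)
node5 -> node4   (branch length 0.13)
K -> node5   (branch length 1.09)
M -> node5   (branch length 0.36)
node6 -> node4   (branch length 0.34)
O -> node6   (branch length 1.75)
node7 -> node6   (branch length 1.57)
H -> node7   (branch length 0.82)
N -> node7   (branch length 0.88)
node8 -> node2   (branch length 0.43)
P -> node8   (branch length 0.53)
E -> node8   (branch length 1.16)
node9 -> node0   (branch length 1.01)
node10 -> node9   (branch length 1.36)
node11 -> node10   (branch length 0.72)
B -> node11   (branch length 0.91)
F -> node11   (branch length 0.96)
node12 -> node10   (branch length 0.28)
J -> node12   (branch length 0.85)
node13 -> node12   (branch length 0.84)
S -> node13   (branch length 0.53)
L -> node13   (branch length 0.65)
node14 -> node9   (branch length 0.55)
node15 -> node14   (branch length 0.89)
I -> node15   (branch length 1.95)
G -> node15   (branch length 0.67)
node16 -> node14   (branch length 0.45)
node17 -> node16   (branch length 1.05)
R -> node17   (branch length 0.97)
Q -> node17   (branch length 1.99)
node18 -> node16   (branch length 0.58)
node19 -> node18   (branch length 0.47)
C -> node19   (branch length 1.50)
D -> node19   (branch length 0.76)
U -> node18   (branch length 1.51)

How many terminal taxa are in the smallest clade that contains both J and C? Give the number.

12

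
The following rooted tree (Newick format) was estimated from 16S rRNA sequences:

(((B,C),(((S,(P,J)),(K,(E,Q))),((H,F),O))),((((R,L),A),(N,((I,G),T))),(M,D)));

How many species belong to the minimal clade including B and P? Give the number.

The MRCA of B and P is the node subtending ((B,C),(((S,(P,J)),(K,(E,Q))),((H,F),O))).
That clade contains 11 terminal taxa: B, C, E, F, H, J, K, O, P, Q, S.

11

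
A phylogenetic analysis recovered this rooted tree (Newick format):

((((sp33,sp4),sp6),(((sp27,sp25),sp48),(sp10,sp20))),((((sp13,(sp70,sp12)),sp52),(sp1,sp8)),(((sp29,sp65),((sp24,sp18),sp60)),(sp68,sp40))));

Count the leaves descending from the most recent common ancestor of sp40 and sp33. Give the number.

The MRCA of sp40 and sp33 is the root, so the clade is the entire tree.
That clade contains 21 terminal taxa: sp1, sp10, sp12, sp13, sp18, sp20, sp24, sp25, sp27, sp29, sp33, sp4, sp40, sp48, sp52, sp6, sp60, sp65, sp68, sp70, sp8.

21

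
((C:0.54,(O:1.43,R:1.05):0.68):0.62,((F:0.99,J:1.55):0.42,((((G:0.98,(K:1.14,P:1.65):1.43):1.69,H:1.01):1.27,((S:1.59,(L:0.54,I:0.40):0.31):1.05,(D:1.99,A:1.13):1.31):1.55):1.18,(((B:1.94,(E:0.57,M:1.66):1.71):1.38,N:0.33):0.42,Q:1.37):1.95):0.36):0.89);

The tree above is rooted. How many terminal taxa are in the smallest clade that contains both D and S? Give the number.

5

The MRCA of D and S is the node subtending ((S,(L,I)),(D,A)).
That clade contains 5 terminal taxa: A, D, I, L, S.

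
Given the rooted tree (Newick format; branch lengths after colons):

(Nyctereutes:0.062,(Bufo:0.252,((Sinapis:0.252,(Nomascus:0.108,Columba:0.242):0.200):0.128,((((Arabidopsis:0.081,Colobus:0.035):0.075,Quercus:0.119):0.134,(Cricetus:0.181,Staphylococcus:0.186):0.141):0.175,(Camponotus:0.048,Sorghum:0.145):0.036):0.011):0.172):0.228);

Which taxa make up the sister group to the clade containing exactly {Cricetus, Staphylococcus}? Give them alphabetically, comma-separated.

Arabidopsis, Colobus, Quercus

The clade containing exactly {Cricetus, Staphylococcus} attaches to the tree at the node subtending (((Arabidopsis,Colobus),Quercus),(Cricetus,Staphylococcus)).
The other lineage descending from that same node — the sister group — is ((Arabidopsis,Colobus),Quercus); its 3 tips in alphabetical order are the answer.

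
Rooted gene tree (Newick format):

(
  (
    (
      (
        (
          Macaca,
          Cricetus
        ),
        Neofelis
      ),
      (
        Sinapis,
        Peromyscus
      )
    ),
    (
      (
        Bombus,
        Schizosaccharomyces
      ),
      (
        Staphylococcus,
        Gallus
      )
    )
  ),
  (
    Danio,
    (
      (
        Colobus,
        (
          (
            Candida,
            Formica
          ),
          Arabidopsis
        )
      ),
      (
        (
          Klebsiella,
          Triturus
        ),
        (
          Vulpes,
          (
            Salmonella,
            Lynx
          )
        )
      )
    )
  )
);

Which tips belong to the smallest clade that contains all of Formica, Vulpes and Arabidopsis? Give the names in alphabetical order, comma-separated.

Arabidopsis, Candida, Colobus, Formica, Klebsiella, Lynx, Salmonella, Triturus, Vulpes

Tracing Formica: it sits inside (Candida,Formica).
Tracing Vulpes: it sits inside (Vulpes,(Salmonella,Lynx)).
Tracing Arabidopsis: it sits inside ((Candida,Formica),Arabidopsis).
The smallest clade enclosing all 3 is ((Colobus,((Candida,Formica),Arabidopsis)),((Klebsiella,Triturus),(Vulpes,(Salmonella,Lynx)))); the answer is its 9 terminal taxa in alphabetical order.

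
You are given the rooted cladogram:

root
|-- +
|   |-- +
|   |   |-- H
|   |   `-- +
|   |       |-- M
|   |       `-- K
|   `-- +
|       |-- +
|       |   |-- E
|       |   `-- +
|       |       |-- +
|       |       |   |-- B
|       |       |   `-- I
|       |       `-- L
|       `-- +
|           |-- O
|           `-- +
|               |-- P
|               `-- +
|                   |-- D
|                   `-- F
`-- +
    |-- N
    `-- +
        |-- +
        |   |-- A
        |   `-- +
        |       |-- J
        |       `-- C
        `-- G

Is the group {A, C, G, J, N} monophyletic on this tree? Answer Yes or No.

Yes

The most recent common ancestor of these taxa subtends (N,((A,(J,C)),G)).
That clade has exactly 5 tips — every listed taxon and nothing else — so the group is monophyletic.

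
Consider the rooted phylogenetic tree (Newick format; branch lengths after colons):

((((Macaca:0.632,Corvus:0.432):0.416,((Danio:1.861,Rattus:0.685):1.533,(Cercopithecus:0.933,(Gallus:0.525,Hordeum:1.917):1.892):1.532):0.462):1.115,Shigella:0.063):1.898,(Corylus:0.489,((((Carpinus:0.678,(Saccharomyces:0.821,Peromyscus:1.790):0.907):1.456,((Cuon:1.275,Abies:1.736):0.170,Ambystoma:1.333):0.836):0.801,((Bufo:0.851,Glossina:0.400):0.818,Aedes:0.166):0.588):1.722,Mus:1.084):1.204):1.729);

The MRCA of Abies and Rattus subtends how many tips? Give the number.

19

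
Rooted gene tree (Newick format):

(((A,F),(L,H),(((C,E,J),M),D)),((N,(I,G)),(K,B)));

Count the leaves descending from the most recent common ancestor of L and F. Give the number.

The MRCA of L and F is the node subtending ((A,F),(L,H),(((C,E,J),M),D)).
That clade contains 9 terminal taxa: A, C, D, E, F, H, J, L, M.

9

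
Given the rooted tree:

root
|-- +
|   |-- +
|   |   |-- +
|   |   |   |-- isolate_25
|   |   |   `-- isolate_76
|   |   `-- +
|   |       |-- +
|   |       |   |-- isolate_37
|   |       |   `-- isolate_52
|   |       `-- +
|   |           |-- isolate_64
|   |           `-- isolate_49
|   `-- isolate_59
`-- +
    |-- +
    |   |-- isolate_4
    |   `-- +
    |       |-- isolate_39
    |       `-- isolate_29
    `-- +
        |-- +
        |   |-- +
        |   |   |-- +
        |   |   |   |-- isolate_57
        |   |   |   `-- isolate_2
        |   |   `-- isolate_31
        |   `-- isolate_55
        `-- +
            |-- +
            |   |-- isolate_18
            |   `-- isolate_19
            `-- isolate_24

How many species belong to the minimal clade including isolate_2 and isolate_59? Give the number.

The MRCA of isolate_2 and isolate_59 is the root, so the clade is the entire tree.
That clade contains 17 terminal taxa: isolate_18, isolate_19, isolate_2, isolate_24, isolate_25, isolate_29, isolate_31, isolate_37, isolate_39, isolate_4, isolate_49, isolate_52, isolate_55, isolate_57, isolate_59, isolate_64, isolate_76.

17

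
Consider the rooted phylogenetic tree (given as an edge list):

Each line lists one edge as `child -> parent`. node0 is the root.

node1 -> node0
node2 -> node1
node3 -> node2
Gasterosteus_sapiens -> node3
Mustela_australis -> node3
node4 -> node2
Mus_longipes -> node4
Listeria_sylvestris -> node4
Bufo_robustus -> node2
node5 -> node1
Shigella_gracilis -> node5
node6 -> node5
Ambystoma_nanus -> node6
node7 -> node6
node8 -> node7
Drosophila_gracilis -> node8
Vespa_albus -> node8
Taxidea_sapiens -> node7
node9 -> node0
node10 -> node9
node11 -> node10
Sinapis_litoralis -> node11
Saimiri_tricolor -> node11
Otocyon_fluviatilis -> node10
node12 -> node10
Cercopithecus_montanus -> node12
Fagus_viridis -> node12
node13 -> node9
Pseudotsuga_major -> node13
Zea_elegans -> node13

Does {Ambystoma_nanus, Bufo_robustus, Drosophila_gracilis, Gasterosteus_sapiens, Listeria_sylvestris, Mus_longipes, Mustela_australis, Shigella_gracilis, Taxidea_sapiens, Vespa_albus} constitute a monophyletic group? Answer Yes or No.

Yes

The most recent common ancestor of these taxa subtends (((Gasterosteus_sapiens,Mustela_australis),(Mus_longipes,Listeria_sylvestris),Bufo_robustus),(Shigella_gracilis,(Ambystoma_nanus,((Drosophila_gracilis,Vespa_albus),Taxidea_sapiens)))).
That clade has exactly 10 tips — every listed taxon and nothing else — so the group is monophyletic.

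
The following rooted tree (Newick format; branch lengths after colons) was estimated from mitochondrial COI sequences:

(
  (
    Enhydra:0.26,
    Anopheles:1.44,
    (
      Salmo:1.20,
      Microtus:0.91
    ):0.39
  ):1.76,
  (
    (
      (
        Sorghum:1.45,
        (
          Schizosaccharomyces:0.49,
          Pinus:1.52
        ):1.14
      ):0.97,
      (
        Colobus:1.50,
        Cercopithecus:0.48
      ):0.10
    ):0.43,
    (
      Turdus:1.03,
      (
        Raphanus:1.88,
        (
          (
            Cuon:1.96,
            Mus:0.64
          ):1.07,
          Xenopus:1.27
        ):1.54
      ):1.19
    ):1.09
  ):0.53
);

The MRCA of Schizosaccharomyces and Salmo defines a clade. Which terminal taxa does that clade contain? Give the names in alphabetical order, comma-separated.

Tracing Schizosaccharomyces: it sits inside (Schizosaccharomyces,Pinus).
Tracing Salmo: it sits inside (Salmo,Microtus).
The smallest clade enclosing both is the whole tree (their MRCA is the root), so the answer is all 14 tips in alphabetical order.

Anopheles, Cercopithecus, Colobus, Cuon, Enhydra, Microtus, Mus, Pinus, Raphanus, Salmo, Schizosaccharomyces, Sorghum, Turdus, Xenopus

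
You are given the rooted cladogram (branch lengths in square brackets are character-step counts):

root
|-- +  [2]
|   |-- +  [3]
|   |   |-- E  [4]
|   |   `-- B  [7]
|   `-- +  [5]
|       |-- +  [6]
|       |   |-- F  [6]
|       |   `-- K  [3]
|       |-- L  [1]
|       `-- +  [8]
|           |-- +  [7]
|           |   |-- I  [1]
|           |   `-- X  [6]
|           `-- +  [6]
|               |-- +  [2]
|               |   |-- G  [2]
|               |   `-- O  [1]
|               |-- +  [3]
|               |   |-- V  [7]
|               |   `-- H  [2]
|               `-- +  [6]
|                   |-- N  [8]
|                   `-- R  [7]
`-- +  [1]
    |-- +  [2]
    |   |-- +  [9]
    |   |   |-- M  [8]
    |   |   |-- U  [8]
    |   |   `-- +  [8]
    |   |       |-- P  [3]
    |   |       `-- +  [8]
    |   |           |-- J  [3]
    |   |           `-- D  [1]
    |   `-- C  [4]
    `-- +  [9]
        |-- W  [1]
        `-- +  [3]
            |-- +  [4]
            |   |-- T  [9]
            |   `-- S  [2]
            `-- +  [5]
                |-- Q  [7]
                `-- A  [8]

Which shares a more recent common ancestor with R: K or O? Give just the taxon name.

The MRCA of R and O subtends ((G,O),(V,H),(N,R)) (6 taxa).
The MRCA of R and K subtends ((F,K),L,((I,X),((G,O),(V,H),(N,R)))) (11 taxa).
The first is nested inside the second, so R shares a more recent common ancestor with O.

O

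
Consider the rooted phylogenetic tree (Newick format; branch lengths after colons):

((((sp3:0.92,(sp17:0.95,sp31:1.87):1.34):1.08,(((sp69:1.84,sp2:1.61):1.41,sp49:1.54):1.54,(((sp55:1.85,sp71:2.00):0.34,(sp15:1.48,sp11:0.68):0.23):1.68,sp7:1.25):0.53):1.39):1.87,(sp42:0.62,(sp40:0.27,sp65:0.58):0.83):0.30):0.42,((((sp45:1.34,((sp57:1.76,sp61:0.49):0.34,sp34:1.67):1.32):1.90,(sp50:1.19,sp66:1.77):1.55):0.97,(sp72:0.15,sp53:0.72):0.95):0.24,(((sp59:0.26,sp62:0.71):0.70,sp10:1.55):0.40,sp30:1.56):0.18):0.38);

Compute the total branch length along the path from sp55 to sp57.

The path runs sp55 → … → MRCA → … → sp57; the MRCA is the root of the tree.
Branch lengths along that path: 1.85 + 0.34 + 1.68 + 0.53 + 1.39 + 1.87 + 0.42 + 0.38 + 0.24 + 0.97 + 1.90 + 1.32 + 0.34 + 1.76 = 14.99.

14.99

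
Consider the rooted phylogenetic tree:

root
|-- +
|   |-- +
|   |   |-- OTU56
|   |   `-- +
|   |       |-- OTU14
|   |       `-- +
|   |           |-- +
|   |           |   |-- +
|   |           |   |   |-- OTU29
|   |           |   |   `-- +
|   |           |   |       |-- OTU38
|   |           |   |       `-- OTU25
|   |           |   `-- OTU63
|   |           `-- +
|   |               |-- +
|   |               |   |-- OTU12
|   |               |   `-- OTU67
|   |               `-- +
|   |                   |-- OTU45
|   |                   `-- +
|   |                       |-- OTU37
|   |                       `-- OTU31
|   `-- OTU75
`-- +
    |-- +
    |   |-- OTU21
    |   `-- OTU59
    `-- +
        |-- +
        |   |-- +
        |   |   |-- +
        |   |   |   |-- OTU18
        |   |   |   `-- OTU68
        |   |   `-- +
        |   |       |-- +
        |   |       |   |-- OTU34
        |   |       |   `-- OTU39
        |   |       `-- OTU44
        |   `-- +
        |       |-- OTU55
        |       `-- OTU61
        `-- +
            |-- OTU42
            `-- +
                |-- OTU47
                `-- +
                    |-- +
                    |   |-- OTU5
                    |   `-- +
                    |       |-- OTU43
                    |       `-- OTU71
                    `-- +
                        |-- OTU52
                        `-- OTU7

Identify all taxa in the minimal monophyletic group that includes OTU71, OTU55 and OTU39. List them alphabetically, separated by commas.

Tracing OTU71: it sits inside (OTU43,OTU71).
Tracing OTU55: it sits inside (OTU55,OTU61).
Tracing OTU39: it sits inside (OTU34,OTU39).
The smallest clade enclosing all 3 is ((((OTU18,OTU68),((OTU34,OTU39),OTU44)),(OTU55,OTU61)),(OTU42,(OTU47,((OTU5,(OTU43,OTU71)),(OTU52,OTU7))))); the answer is its 14 terminal taxa in alphabetical order.

OTU18, OTU34, OTU39, OTU42, OTU43, OTU44, OTU47, OTU5, OTU52, OTU55, OTU61, OTU68, OTU7, OTU71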